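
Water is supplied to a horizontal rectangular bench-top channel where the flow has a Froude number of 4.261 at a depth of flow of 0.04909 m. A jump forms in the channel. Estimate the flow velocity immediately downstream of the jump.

Fr₁ = 4.261 (given).
By Bélanger, y₂/y₁ = ½[√(1 + 8Fr₁²) − 1] = ½[√146.25 − 1] = 5.547.
y₂ = 5.547 × 0.04909 = 0.2723 m.
V₁ = Fr₁·√(g·y₁) = 4.261×√(9.81×0.04909) = 2.957 m/s; q = V₁·y₁ = 0.1452 m²/s.
V₂ = q/y₂ = 0.1452/0.2723 = 0.5331 m/s.

V₂ = 0.5331 m/s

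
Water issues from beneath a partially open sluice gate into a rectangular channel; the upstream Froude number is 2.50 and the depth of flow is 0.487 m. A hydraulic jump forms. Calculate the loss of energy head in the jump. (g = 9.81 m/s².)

ΔE = 0.352 m

Fr₁ = 2.50 (given).
Sequent-depth ratio: y₂/y₁ = ½[√(1 + 8Fr₁²) − 1] = ½[√51.00 − 1] = 3.07.
y₂ = 3.07 × 0.487 = 1.50 m.
V₁ = Fr₁·√(g·y₁) = 2.50×√(9.81×0.487) = 5.46 m/s; q = V₁·y₁ = 2.66 m²/s. V₂ = q/y₂ = 2.66/1.50 = 1.78 m/s. E₁ = y₁ + V₁²/2g = 2.01 m; E₂ = y₂ + V₂²/2g = 1.66 m. ΔE = E₁ − E₂ = 0.352 m.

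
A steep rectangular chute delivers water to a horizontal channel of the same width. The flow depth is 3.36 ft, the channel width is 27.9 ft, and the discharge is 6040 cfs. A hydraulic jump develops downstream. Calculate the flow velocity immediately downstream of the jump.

q = Q/b = 6040/27.9 = 216 ft²/s; V₁ = q/y₁ = 64.4 ft/s. Fr₁ = V₁/√(g·y₁) = 6.19.
By Bélanger, y₂/y₁ = ½[√(1 + 8Fr₁²) − 1] = ½[√308.0 − 1] = 8.27.
y₂ = 8.27 × 3.36 = 27.8 ft.
V₂ = q/y₂ = 216/27.8 = 7.79 ft/s.

V₂ = 7.79 ft/s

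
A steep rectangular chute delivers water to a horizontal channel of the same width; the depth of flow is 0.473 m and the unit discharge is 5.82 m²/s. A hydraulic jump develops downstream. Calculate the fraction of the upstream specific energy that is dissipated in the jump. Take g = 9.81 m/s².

V₁ = q/y₁ = 5.82/0.473 = 12.3 m/s. Fr₁ = V₁/√(g·y₁) = 12.3/√(9.81×0.473) = 5.71.
Conjugate-depth relation: y₂/y₁ = ½[√(1 + 8Fr₁²) − 1] = ½[√262.0 − 1] = 7.59.
y₂ = 7.59 × 0.473 = 3.59 m.
E₁ = y₁ + V₁²/2g = 8.19 m. ΔE = (y₂ − y₁)³/(4y₁y₂) = 4.46 m. ΔE/E₁ = 4.46/8.19 = 0.545.

ΔE/E₁ = 0.545 (54.5%)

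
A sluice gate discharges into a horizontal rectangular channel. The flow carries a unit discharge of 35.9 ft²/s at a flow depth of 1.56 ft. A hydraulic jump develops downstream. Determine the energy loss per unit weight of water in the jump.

V₁ = q/y₁ = 35.9/1.56 = 23.0 ft/s. Fr₁ = V₁/√(g·y₁) = 23.0/√(32.2×1.56) = 3.25.
Conjugate-depth relation: y₂/y₁ = ½[√(1 + 8Fr₁²) − 1] = ½[√85.34 − 1] = 4.12.
y₂ = 4.12 × 1.56 = 6.43 ft.
V₂ = q/y₂ = 35.9/6.43 = 5.59 ft/s. E₁ = y₁ + V₁²/2g = 9.78 ft; E₂ = y₂ + V₂²/2g = 6.91 ft. ΔE = E₁ − E₂ = 2.87 ft.

ΔE = 2.87 ft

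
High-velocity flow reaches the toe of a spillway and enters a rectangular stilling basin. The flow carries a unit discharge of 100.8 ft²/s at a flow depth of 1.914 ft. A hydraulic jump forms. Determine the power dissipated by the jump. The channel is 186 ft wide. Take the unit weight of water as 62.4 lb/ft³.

P = 57908 hp

V₁ = q/y₁ = 100.8/1.914 = 52.66 ft/s. Fr₁ = V₁/√(g·y₁) = 52.66/√(32.2×1.914) = 6.708.
Sequent-depth ratio: y₂/y₁ = ½[√(1 + 8Fr₁²) − 1] = ½[√361.02 − 1] = 9.000.
y₂ = 9.000 × 1.914 = 17.23 ft.
Head loss: ΔE = (y₂ − y₁)³/(4y₁y₂) = (17.23 − 1.914)³/(4×1.914×17.23) = 3590/131.9 = 27.22 ft.
Q = q·b = 100.8 × 186 = 18749 cfs. P = γ·Q·ΔE/550 = 62.4 × 18749 × 27.22 / 550 = 57908 hp.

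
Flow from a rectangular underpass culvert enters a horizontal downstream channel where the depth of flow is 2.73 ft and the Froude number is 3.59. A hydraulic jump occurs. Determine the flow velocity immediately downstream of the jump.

V₂ = 7.31 ft/s

Fr₁ = 3.59 (given).
Bélanger equation: y₂/y₁ = ½[√(1 + 8Fr₁²) − 1] = ½[√104.1 − 1] = 4.60.
y₂ = 4.60 × 2.73 = 12.6 ft.
V₁ = Fr₁·√(g·y₁) = 3.59×√(32.2×2.73) = 33.7 ft/s; q = V₁·y₁ = 91.9 ft²/s.
V₂ = q/y₂ = 91.9/12.6 = 7.31 ft/s.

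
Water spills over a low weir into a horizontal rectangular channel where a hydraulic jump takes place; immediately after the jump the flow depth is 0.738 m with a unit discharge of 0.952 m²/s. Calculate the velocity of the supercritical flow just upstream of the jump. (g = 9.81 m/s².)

V₂ = q/y₂ = 0.952/0.738 = 1.29 m/s; Fr₂ = V₂/√(g·y₂) = 0.479.
The Bélanger relation is symmetric: y₁/y₂ = ½[√(1 + 8Fr₂²) − 1] = ½[√2.839 − 1] = 0.342.
y₁ = 0.342 × 0.738 = 0.253 m.
V₁ = q/y₁ = 0.952/0.253 = 3.77 m/s.

V₁ = 3.77 m/s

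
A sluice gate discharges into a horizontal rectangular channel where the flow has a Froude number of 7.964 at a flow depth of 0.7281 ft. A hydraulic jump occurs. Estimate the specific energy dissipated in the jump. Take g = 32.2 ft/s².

Fr₁ = 7.964 (given).
Bélanger equation: y₂/y₁ = ½[√(1 + 8Fr₁²) − 1] = ½[√508.40 − 1] = 10.77.
y₂ = 10.77 × 0.7281 = 7.844 ft.
V₁ = Fr₁·√(g·y₁) = 7.964×√(32.2×0.7281) = 38.56 ft/s; q = V₁·y₁ = 28.08 ft²/s. V₂ = q/y₂ = 28.08/7.844 = 3.579 ft/s. E₁ = y₁ + V₁²/2g = 23.82 ft; E₂ = y₂ + V₂²/2g = 8.043 ft. ΔE = E₁ − E₂ = 15.77 ft.

ΔE = 15.77 ft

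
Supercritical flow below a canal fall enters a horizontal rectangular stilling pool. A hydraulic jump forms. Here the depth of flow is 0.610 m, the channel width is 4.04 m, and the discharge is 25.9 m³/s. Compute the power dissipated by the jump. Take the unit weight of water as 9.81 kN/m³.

q = Q/b = 25.9/4.04 = 6.41 m²/s; V₁ = q/y₁ = 10.5 m/s. Fr₁ = V₁/√(g·y₁) = 4.30.
By Bélanger, y₂/y₁ = ½[√(1 + 8Fr₁²) − 1] = ½[√148.7 − 1] = 5.60.
y₂ = 5.60 × 0.610 = 3.41 m.
V₂ = q/y₂ = 6.41/3.41 = 1.88 m/s. E₁ = y₁ + V₁²/2g = 6.24 m; E₂ = y₂ + V₂²/2g = 3.59 m. ΔE = E₁ − E₂ = 2.65 m.
P = γ·Q·ΔE = 9.81 × 25.9 × 2.65 = 672 kW.

P = 672 kW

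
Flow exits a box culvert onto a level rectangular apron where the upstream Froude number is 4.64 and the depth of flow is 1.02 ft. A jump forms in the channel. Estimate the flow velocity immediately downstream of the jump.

V₂ = 4.37 ft/s

Fr₁ = 4.64 (given).
Conjugate-depth relation: y₂/y₁ = ½[√(1 + 8Fr₁²) − 1] = ½[√173.2 − 1] = 6.08.
y₂ = 6.08 × 1.02 = 6.20 ft.
V₁ = Fr₁·√(g·y₁) = 4.64×√(32.2×1.02) = 26.6 ft/s; q = V₁·y₁ = 27.1 ft²/s.
V₂ = q/y₂ = 27.1/6.20 = 4.37 ft/s.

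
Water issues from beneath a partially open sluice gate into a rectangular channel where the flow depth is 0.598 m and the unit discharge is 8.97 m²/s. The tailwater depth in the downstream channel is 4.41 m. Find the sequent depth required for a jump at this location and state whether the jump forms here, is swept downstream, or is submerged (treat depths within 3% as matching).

V₁ = q/y₁ = 8.97/0.598 = 15.0 m/s. Fr₁ = V₁/√(g·y₁) = 15.0/√(9.81×0.598) = 6.19.
By Bélanger, y₂/y₁ = ½[√(1 + 8Fr₁²) − 1] = ½[√307.8 − 1] = 8.27.
y₂ = 8.27 × 0.598 = 4.95 m.
Tailwater y_tw = 4.41 m: y_tw < y₂, so the jump is swept downstream.

y₂ = 4.95 m; the jump is swept downstream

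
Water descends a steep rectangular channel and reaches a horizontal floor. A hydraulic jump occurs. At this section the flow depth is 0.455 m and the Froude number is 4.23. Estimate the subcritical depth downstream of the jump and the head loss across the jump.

Fr₁ = 4.23 (given).
Bélanger equation: y₂/y₁ = ½[√(1 + 8Fr₁²) − 1] = ½[√144.1 − 1] = 5.50.
y₂ = 5.50 × 0.455 = 2.50 m.
Head loss: ΔE = (y₂ − y₁)³/(4y₁y₂) = (2.50 − 0.455)³/(4×0.455×2.50) = 8.60/4.56 = 1.89 m.

y₂ = 2.50 m; ΔE = 1.89 m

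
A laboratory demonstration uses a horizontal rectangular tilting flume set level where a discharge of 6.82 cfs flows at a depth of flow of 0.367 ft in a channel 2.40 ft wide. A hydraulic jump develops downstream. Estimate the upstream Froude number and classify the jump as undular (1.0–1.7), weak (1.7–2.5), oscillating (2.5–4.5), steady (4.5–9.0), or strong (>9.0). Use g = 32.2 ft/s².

q = Q/b = 6.82/2.40 = 2.84 ft²/s; V₁ = q/y₁ = 7.74 ft/s. Fr₁ = V₁/√(g·y₁) = 2.25.
Fr₁ = 2.25 lies in the weak range.

Fr₁ = 2.25; weak jump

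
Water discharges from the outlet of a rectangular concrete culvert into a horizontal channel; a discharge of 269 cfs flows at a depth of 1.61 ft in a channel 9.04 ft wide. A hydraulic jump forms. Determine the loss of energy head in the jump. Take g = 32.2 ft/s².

ΔE = 1.29 ft

q = Q/b = 269/9.04 = 29.8 ft²/s; V₁ = q/y₁ = 18.5 ft/s. Fr₁ = V₁/√(g·y₁) = 2.57.
Sequent-depth ratio: y₂/y₁ = ½[√(1 + 8Fr₁²) − 1] = ½[√53.71 − 1] = 3.16.
y₂ = 3.16 × 1.61 = 5.09 ft.
Head loss: ΔE = (y₂ − y₁)³/(4y₁y₂) = (5.09 − 1.61)³/(4×1.61×5.09) = 42.3/32.8 = 1.29 ft.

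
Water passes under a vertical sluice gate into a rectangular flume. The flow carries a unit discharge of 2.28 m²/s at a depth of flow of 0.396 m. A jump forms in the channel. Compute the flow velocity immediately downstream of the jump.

V₁ = q/y₁ = 2.28/0.396 = 5.76 m/s. Fr₁ = V₁/√(g·y₁) = 5.76/√(9.81×0.396) = 2.92.
From the momentum equation for a rectangular channel, y₂/y₁ = ½[√(1 + 8Fr₁²) − 1] = ½[√69.27 − 1] = 3.66.
y₂ = 3.66 × 0.396 = 1.45 m.
V₂ = q/y₂ = 2.28/1.45 = 1.57 m/s.

V₂ = 1.57 m/s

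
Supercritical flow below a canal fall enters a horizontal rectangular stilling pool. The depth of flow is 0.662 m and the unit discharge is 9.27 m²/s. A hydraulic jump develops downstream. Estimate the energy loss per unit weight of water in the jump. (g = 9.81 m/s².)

V₁ = q/y₁ = 9.27/0.662 = 14.0 m/s. Fr₁ = V₁/√(g·y₁) = 14.0/√(9.81×0.662) = 5.49.
By Bélanger, y₂/y₁ = ½[√(1 + 8Fr₁²) − 1] = ½[√242.5 − 1] = 7.29.
y₂ = 7.29 × 0.662 = 4.82 m.
Head loss: ΔE = (y₂ − y₁)³/(4y₁y₂) = (4.82 − 0.662)³/(4×0.662×4.82) = 72.1/12.8 = 5.64 m.

ΔE = 5.64 m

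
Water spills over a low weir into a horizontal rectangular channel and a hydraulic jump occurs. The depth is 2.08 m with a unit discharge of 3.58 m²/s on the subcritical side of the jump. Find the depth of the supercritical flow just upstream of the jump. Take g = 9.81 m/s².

V₂ = q/y₂ = 3.58/2.08 = 1.72 m/s; Fr₂ = V₂/√(g·y₂) = 0.381.
Applying the sequent-depth relation in reverse, y₁/y₂ = ½[√(1 + 8Fr₂²) − 1] = ½[√2.161 − 1] = 0.235.
y₁ = 0.235 × 2.08 = 0.489 m.

y₁ = 0.489 m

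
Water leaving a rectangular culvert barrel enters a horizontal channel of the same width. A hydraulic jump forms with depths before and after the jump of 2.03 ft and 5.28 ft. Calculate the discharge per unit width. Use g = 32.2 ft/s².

q = 35.5 ft²/s

For a rectangular channel the momentum equation gives q² = ½·g·y₁·y₂·(y₁ + y₂) = ½×32.2×2.03×5.28×7.31 = 1261.
q = √1261 = 35.5 ft²/s.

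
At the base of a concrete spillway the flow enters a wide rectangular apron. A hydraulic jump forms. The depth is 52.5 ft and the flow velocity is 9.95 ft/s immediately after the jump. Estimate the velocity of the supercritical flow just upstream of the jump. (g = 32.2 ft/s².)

Fr₂ = V₂/√(g·y₂) = 9.95/√(32.2×52.5) = 0.242.
From the momentum equation (using Fr₂), y₁/y₂ = ½[√(1 + 8Fr₂²) − 1] = ½[√1.469 − 1] = 0.106.
y₁ = 0.106 × 52.5 = 5.56 ft.
V₁ = q/y₁ = 522/5.56 = 93.9 ft/s.

V₁ = 93.9 ft/s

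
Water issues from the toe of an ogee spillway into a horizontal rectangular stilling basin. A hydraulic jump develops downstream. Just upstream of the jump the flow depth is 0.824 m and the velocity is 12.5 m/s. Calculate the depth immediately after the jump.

y₂ = 4.73 m

Fr₁ = V₁/√(g·y₁) = 12.5/√(9.81×0.824) = 4.40.
Sequent-depth ratio: y₂/y₁ = ½[√(1 + 8Fr₁²) − 1] = ½[√155.6 − 1] = 5.74.
y₂ = 5.74 × 0.824 = 4.73 m.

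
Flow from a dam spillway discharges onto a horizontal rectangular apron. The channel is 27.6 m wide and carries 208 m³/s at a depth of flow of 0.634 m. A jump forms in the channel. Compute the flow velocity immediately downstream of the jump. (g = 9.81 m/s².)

V₂ = 1.90 m/s

q = Q/b = 208/27.6 = 7.54 m²/s; V₁ = q/y₁ = 11.9 m/s. Fr₁ = V₁/√(g·y₁) = 4.77.
Sequent-depth ratio: y₂/y₁ = ½[√(1 + 8Fr₁²) − 1] = ½[√182.7 − 1] = 6.26.
y₂ = 6.26 × 0.634 = 3.97 m.
V₂ = q/y₂ = 7.54/3.97 = 1.90 m/s.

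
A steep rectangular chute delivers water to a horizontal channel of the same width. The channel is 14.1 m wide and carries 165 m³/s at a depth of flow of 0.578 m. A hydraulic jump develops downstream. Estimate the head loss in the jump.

ΔE = 14.6 m

q = Q/b = 165/14.1 = 11.7 m²/s; V₁ = q/y₁ = 20.2 m/s. Fr₁ = V₁/√(g·y₁) = 8.50.
Conjugate-depth relation: y₂/y₁ = ½[√(1 + 8Fr₁²) − 1] = ½[√579.3 − 1] = 11.5.
y₂ = 11.5 × 0.578 = 6.67 m.
V₂ = q/y₂ = 11.7/6.67 = 1.76 m/s. E₁ = y₁ + V₁²/2g = 21.5 m; E₂ = y₂ + V₂²/2g = 6.82 m. ΔE = E₁ − E₂ = 14.6 m.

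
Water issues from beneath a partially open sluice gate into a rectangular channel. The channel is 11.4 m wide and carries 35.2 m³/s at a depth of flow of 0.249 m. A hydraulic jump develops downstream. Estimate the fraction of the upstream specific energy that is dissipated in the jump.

ΔE/E₁ = 0.661 (66.1%)

q = Q/b = 35.2/11.4 = 3.09 m²/s; V₁ = q/y₁ = 12.4 m/s. Fr₁ = V₁/√(g·y₁) = 7.93.
Sequent-depth ratio: y₂/y₁ = ½[√(1 + 8Fr₁²) − 1] = ½[√504.6 − 1] = 10.7.
y₂ = 10.7 × 0.249 = 2.67 m.
E₁ = y₁ + V₁²/2g = 8.09 m. ΔE = (y₂ − y₁)³/(4y₁y₂) = 5.35 m. ΔE/E₁ = 5.35/8.09 = 0.661.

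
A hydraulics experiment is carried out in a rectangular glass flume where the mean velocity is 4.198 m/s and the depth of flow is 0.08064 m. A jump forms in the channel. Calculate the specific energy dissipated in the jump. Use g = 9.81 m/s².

ΔE = 0.4560 m

Fr₁ = V₁/√(g·y₁) = 4.198/√(9.81×0.08064) = 4.720.
Bélanger equation: y₂/y₁ = ½[√(1 + 8Fr₁²) − 1] = ½[√179.22 − 1] = 6.194.
y₂ = 6.194 × 0.08064 = 0.4995 m.
q = V₁·y₁ = 4.198 × 0.08064 = 0.3385 m²/s. V₂ = q/y₂ = 0.3385/0.4995 = 0.6778 m/s. E₁ = y₁ + V₁²/2g = 0.9789 m; E₂ = y₂ + V₂²/2g = 0.5229 m. ΔE = E₁ − E₂ = 0.4560 m.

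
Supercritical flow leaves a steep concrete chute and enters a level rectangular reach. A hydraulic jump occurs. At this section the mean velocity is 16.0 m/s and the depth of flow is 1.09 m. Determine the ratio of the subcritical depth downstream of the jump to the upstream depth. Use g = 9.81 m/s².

y₂/y₁ = 6.44

Fr₁ = V₁/√(g·y₁) = 16.0/√(9.81×1.09) = 4.89.
Sequent-depth ratio: y₂/y₁ = ½[√(1 + 8Fr₁²) − 1] = ½[√192.5 − 1] = 6.44.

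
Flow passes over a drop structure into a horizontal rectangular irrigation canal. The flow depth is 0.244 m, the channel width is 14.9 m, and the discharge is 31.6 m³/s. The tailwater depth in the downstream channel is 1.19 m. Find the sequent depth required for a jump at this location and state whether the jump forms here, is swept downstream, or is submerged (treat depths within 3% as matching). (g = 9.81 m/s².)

q = Q/b = 31.6/14.9 = 2.12 m²/s; V₁ = q/y₁ = 8.69 m/s. Fr₁ = V₁/√(g·y₁) = 5.62.
By Bélanger, y₂/y₁ = ½[√(1 + 8Fr₁²) − 1] = ½[√253.5 − 1] = 7.46.
y₂ = 7.46 × 0.244 = 1.82 m.
Tailwater y_tw = 1.19 m: y_tw < y₂, so the jump is swept downstream.

y₂ = 1.82 m; the jump is swept downstream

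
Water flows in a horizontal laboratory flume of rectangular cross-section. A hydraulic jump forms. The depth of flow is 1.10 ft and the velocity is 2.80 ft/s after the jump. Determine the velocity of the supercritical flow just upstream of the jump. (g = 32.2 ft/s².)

V₁ = 8.43 ft/s

Fr₂ = V₂/√(g·y₂) = 2.80/√(32.2×1.10) = 0.470.
Since the conjugate-depth ratio holds either way, y₁/y₂ = ½[√(1 + 8Fr₂²) − 1] = ½[√2.771 − 1] = 0.332.
y₁ = 0.332 × 1.10 = 0.366 ft.
V₁ = q/y₁ = 3.08/0.366 = 8.43 ft/s.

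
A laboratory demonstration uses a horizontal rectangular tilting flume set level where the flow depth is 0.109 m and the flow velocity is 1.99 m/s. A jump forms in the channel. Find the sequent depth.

Fr₁ = V₁/√(g·y₁) = 1.99/√(9.81×0.109) = 1.92.
Conjugate-depth relation: y₂/y₁ = ½[√(1 + 8Fr₁²) − 1] = ½[√30.63 − 1] = 2.27.
y₂ = 2.27 × 0.109 = 0.247 m.

y₂ = 0.247 m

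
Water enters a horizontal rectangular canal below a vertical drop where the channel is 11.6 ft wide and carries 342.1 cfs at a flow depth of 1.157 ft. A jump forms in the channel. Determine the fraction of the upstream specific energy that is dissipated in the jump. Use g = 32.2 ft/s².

ΔE/E₁ = 0.411 (41.1%)

q = Q/b = 342.1/11.6 = 29.49 ft²/s; V₁ = q/y₁ = 25.49 ft/s. Fr₁ = V₁/√(g·y₁) = 4.176.
From the momentum equation for a rectangular channel, y₂/y₁ = ½[√(1 + 8Fr₁²) − 1] = ½[√140.52 − 1] = 5.427.
y₂ = 5.427 × 1.157 = 6.279 ft.
E₁ = y₁ + V₁²/2g = 11.25 ft. ΔE = (y₂ − y₁)³/(4y₁y₂) = 4.624 ft. ΔE/E₁ = 4.624/11.25 = 0.411.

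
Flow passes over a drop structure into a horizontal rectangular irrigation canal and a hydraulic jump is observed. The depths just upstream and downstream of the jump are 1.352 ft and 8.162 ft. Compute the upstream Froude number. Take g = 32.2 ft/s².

Fr₁ = 4.609

For a rectangular channel the momentum equation gives q² = ½·g·y₁·y₂·(y₁ + y₂) = ½×32.2×1.352×8.162×9.514 = 1690.
q = √1690 = 41.11 ft²/s.
V₁ = q/y₁ = 30.41 ft/s; Fr₁ = V₁/√(g·y₁) = 4.609.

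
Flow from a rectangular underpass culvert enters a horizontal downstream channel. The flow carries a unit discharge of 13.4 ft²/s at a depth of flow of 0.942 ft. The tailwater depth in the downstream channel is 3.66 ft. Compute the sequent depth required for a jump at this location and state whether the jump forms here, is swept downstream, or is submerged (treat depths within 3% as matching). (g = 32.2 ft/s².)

y₂ = 3.00 ft; the jump is submerged

V₁ = q/y₁ = 13.4/0.942 = 14.2 ft/s. Fr₁ = V₁/√(g·y₁) = 14.2/√(32.2×0.942) = 2.58.
Bélanger equation: y₂/y₁ = ½[√(1 + 8Fr₁²) − 1] = ½[√54.37 − 1] = 3.19.
y₂ = 3.19 × 0.942 = 3.00 ft.
Tailwater y_tw = 3.66 ft: y_tw > y₂, so the jump is submerged.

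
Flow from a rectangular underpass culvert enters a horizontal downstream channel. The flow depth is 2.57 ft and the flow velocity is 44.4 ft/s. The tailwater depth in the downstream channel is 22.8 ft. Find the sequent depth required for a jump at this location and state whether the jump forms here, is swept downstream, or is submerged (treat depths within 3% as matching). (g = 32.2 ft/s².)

Fr₁ = V₁/√(g·y₁) = 44.4/√(32.2×2.57) = 4.88.
Conjugate-depth relation: y₂/y₁ = ½[√(1 + 8Fr₁²) − 1] = ½[√191.6 − 1] = 6.42.
y₂ = 6.42 × 2.57 = 16.5 ft.
Tailwater y_tw = 22.8 ft: y_tw > y₂, so the jump is submerged.

y₂ = 16.5 ft; the jump is submerged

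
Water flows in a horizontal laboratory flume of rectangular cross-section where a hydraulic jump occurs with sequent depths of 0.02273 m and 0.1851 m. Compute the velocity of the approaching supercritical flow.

For a rectangular channel the momentum equation gives q² = ½·g·y₁·y₂·(y₁ + y₂) = ½×9.81×0.02273×0.1851×0.2078 = 0.004289.
q = √0.004289 = 0.06549 m²/s.
V₁ = q/y₁ = 0.06549/0.02273 = 2.881 m/s.

V₁ = 2.881 m/s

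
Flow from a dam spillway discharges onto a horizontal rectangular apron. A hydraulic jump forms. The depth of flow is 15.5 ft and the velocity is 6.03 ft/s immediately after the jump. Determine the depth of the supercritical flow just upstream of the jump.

y₁ = 2.00 ft

Fr₂ = V₂/√(g·y₂) = 6.03/√(32.2×15.5) = 0.270.
The Bélanger relation is symmetric: y₁/y₂ = ½[√(1 + 8Fr₂²) − 1] = ½[√1.583 − 1] = 0.129.
y₁ = 0.129 × 15.5 = 2.00 ft.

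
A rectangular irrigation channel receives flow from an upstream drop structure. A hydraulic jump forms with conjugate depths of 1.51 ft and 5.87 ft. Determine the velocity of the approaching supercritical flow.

V₁ = 21.5 ft/s

For a rectangular channel the momentum equation gives q² = ½·g·y₁·y₂·(y₁ + y₂) = ½×32.2×1.51×5.87×7.38 = 1053.
q = √1053 = 32.5 ft²/s.
V₁ = q/y₁ = 32.5/1.51 = 21.5 ft/s.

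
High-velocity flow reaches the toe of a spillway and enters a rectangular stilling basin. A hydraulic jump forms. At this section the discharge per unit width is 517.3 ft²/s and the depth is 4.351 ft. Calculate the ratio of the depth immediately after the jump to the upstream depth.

V₁ = q/y₁ = 517.3/4.351 = 118.9 ft/s. Fr₁ = V₁/√(g·y₁) = 118.9/√(32.2×4.351) = 10.04.
By Bélanger, y₂/y₁ = ½[√(1 + 8Fr₁²) − 1] = ½[√808.15 − 1] = 13.71.

y₂/y₁ = 13.71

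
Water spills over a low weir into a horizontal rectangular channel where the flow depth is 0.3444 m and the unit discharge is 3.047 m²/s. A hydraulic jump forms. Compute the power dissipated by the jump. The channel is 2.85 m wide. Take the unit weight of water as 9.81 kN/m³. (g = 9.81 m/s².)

V₁ = q/y₁ = 3.047/0.3444 = 8.847 m/s. Fr₁ = V₁/√(g·y₁) = 8.847/√(9.81×0.3444) = 4.813.
Conjugate-depth relation: y₂/y₁ = ½[√(1 + 8Fr₁²) − 1] = ½[√186.34 − 1] = 6.325.
y₂ = 6.325 × 0.3444 = 2.178 m.
Head loss: ΔE = (y₂ − y₁)³/(4y₁y₂) = (2.178 − 0.3444)³/(4×0.3444×2.178) = 6.169/3.001 = 2.056 m.
Q = q·b = 3.047 × 2.85 = 8.684 m³/s. P = γ·Q·ΔE = 9.81 × 8.684 × 2.056 = 175.1 kW.

P = 175.1 kW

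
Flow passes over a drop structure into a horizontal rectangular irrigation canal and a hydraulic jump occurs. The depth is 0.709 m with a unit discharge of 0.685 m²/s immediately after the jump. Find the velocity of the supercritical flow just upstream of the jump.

V₁ = 4.39 m/s

V₂ = q/y₂ = 0.685/0.709 = 0.966 m/s; Fr₂ = V₂/√(g·y₂) = 0.366.
The Bélanger relation is symmetric: y₁/y₂ = ½[√(1 + 8Fr₂²) − 1] = ½[√2.074 − 1] = 0.220.
y₁ = 0.220 × 0.709 = 0.156 m.
V₁ = q/y₁ = 0.685/0.156 = 4.39 m/s.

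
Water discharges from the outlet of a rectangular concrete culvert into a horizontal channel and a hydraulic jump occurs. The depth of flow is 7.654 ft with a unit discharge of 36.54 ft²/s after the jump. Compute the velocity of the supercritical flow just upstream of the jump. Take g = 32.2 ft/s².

V₁ = 29.93 ft/s

V₂ = q/y₂ = 36.54/7.654 = 4.774 ft/s; Fr₂ = V₂/√(g·y₂) = 0.3041.
The Bélanger relation is symmetric: y₁/y₂ = ½[√(1 + 8Fr₂²) − 1] = ½[√1.7398 − 1] = 0.1595.
y₁ = 0.1595 × 7.654 = 1.221 ft.
V₁ = q/y₁ = 36.54/1.221 = 29.93 ft/s.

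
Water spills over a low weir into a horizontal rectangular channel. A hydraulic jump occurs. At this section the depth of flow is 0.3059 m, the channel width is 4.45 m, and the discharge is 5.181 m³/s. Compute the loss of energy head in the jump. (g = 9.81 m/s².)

ΔE = 0.1291 m

q = Q/b = 5.181/4.45 = 1.164 m²/s; V₁ = q/y₁ = 3.806 m/s. Fr₁ = V₁/√(g·y₁) = 2.197.
Sequent-depth ratio: y₂/y₁ = ½[√(1 + 8Fr₁²) − 1] = ½[√39.618 − 1] = 2.647.
y₂ = 2.647 × 0.3059 = 0.8098 m.
V₂ = q/y₂ = 1.164/0.8098 = 1.438 m/s. E₁ = y₁ + V₁²/2g = 1.044 m; E₂ = y₂ + V₂²/2g = 0.9151 m. ΔE = E₁ − E₂ = 0.1291 m.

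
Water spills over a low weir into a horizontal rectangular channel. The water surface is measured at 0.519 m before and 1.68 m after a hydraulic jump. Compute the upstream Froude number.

Fr₁ = 2.62

For a rectangular channel the momentum equation gives q² = ½·g·y₁·y₂·(y₁ + y₂) = ½×9.81×0.519×1.68×2.20 = 9.40.
q = √9.40 = 3.07 m²/s.
V₁ = q/y₁ = 5.91 m/s; Fr₁ = V₁/√(g·y₁) = 2.62.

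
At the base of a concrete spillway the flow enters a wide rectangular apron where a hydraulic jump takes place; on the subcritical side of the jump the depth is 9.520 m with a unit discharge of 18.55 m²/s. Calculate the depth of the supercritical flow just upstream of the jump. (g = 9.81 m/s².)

y₁ = 0.7197 m

V₂ = q/y₂ = 18.55/9.520 = 1.949 m/s; Fr₂ = V₂/√(g·y₂) = 0.2016.
Applying the sequent-depth relation in reverse, y₁/y₂ = ½[√(1 + 8Fr₂²) − 1] = ½[√1.3252 − 1] = 0.07559.
y₁ = 0.07559 × 9.520 = 0.7197 m.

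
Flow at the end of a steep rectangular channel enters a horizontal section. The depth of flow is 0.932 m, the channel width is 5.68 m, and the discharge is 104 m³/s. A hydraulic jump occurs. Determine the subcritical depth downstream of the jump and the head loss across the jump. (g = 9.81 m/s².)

y₂ = 8.11 m; ΔE = 12.2 m

q = Q/b = 104/5.68 = 18.3 m²/s; V₁ = q/y₁ = 19.6 m/s. Fr₁ = V₁/√(g·y₁) = 6.50.
Conjugate-depth relation: y₂/y₁ = ½[√(1 + 8Fr₁²) − 1] = ½[√338.7 − 1] = 8.70.
y₂ = 8.70 × 0.932 = 8.11 m.
Head loss: ΔE = (y₂ − y₁)³/(4y₁y₂) = (8.11 − 0.932)³/(4×0.932×8.11) = 370/30.2 = 12.2 m.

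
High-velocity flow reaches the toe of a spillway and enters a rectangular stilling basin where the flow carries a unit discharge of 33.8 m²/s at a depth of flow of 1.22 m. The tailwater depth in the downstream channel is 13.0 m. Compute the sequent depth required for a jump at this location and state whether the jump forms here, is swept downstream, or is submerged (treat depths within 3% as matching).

y₂ = 13.2 m; the jump forms here

V₁ = q/y₁ = 33.8/1.22 = 27.7 m/s. Fr₁ = V₁/√(g·y₁) = 27.7/√(9.81×1.22) = 8.01.
Sequent-depth ratio: y₂/y₁ = ½[√(1 + 8Fr₁²) − 1] = ½[√514.1 − 1] = 10.8.
y₂ = 10.8 × 1.22 = 13.2 m.
Tailwater y_tw = 13.0 m: y_tw ≈ y₂, so the jump forms here.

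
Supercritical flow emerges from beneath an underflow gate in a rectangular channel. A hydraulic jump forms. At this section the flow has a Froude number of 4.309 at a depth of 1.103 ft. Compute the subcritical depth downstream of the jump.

Fr₁ = 4.309 (given).
Sequent-depth ratio: y₂/y₁ = ½[√(1 + 8Fr₁²) − 1] = ½[√149.54 − 1] = 5.614.
y₂ = 5.614 × 1.103 = 6.193 ft.

y₂ = 6.193 ft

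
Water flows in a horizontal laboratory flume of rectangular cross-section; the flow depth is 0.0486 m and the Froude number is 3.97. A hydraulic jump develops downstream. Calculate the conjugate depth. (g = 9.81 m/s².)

Fr₁ = 3.97 (given).
Conjugate-depth relation: y₂/y₁ = ½[√(1 + 8Fr₁²) − 1] = ½[√127.1 − 1] = 5.14.
y₂ = 5.14 × 0.0486 = 0.250 m.

y₂ = 0.250 m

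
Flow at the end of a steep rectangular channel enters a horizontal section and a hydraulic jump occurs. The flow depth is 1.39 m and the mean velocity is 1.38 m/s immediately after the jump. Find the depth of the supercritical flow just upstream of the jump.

y₁ = 0.316 m

Fr₂ = V₂/√(g·y₂) = 1.38/√(9.81×1.39) = 0.374.
From the momentum equation (using Fr₂), y₁/y₂ = ½[√(1 + 8Fr₂²) − 1] = ½[√2.117 − 1] = 0.228.
y₁ = 0.228 × 1.39 = 0.316 m.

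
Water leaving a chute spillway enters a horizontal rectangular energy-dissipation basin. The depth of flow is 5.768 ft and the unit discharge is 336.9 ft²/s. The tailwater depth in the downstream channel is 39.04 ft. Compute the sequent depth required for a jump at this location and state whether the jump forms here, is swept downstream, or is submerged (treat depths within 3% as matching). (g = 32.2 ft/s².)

y₂ = 32.20 ft; the jump is submerged

V₁ = q/y₁ = 336.9/5.768 = 58.41 ft/s. Fr₁ = V₁/√(g·y₁) = 58.41/√(32.2×5.768) = 4.286.
Sequent-depth ratio: y₂/y₁ = ½[√(1 + 8Fr₁²) − 1] = ½[√147.95 − 1] = 5.582.
y₂ = 5.582 × 5.768 = 32.20 ft.
Tailwater y_tw = 39.04 ft: y_tw > y₂, so the jump is submerged.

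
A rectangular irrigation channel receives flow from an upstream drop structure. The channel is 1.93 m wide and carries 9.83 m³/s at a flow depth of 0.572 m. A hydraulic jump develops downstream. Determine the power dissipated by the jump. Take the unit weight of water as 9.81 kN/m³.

q = Q/b = 9.83/1.93 = 5.09 m²/s; V₁ = q/y₁ = 8.90 m/s. Fr₁ = V₁/√(g·y₁) = 3.76.
From the momentum equation for a rectangular channel, y₂/y₁ = ½[√(1 + 8Fr₁²) − 1] = ½[√114.0 − 1] = 4.84.
y₂ = 4.84 × 0.572 = 2.77 m.
Head loss: ΔE = (y₂ − y₁)³/(4y₁y₂) = (2.77 − 0.572)³/(4×0.572×2.77) = 10.6/6.33 = 1.67 m.
P = γ·Q·ΔE = 9.81 × 9.83 × 1.67 = 161 kW.

P = 161 kW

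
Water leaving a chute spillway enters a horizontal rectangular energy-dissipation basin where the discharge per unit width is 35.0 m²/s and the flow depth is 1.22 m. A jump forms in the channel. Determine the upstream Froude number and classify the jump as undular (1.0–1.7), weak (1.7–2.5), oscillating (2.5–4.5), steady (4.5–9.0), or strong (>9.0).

Fr₁ = 8.29; steady jump

V₁ = q/y₁ = 35.0/1.22 = 28.7 m/s. Fr₁ = V₁/√(g·y₁) = 28.7/√(9.81×1.22) = 8.29.
Fr₁ = 8.29 lies in the steady range.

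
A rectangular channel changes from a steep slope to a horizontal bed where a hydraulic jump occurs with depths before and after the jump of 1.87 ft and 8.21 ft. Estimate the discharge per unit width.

For a rectangular channel the momentum equation gives q² = ½·g·y₁·y₂·(y₁ + y₂) = ½×32.2×1.87×8.21×10.1 = 2492.
q = √2492 = 49.9 ft²/s.

q = 49.9 ft²/s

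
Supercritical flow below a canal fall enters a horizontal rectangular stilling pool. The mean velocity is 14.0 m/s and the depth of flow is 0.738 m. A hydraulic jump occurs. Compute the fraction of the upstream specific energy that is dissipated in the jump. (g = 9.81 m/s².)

ΔE/E₁ = 0.507 (50.7%)

Fr₁ = V₁/√(g·y₁) = 14.0/√(9.81×0.738) = 5.20.
Bélanger equation: y₂/y₁ = ½[√(1 + 8Fr₁²) − 1] = ½[√217.6 − 1] = 6.88.
y₂ = 6.88 × 0.738 = 5.07 m.
E₁ = y₁ + V₁²/2g = 10.7 m. ΔE = (y₂ − y₁)³/(4y₁y₂) = 5.44 m. ΔE/E₁ = 5.44/10.7 = 0.507.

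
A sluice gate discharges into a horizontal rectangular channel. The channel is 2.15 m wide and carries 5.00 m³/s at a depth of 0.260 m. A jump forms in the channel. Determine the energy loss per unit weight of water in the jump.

q = Q/b = 5.00/2.15 = 2.33 m²/s; V₁ = q/y₁ = 8.94 m/s. Fr₁ = V₁/√(g·y₁) = 5.60.
From the momentum equation for a rectangular channel, y₂/y₁ = ½[√(1 + 8Fr₁²) − 1] = ½[√251.9 − 1] = 7.44.
y₂ = 7.44 × 0.260 = 1.93 m.
Head loss: ΔE = (y₂ − y₁)³/(4y₁y₂) = (1.93 − 0.260)³/(4×0.260×1.93) = 4.69/2.01 = 2.33 m.

ΔE = 2.33 m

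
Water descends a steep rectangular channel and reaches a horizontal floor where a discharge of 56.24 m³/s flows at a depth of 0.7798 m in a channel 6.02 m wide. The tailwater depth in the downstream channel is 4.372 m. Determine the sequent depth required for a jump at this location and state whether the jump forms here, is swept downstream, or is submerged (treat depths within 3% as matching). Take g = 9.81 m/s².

q = Q/b = 56.24/6.02 = 9.342 m²/s; V₁ = q/y₁ = 11.98 m/s. Fr₁ = V₁/√(g·y₁) = 4.332.
Bélanger equation: y₂/y₁ = ½[√(1 + 8Fr₁²) − 1] = ½[√151.10 − 1] = 5.646.
y₂ = 5.646 × 0.7798 = 4.403 m.
Tailwater y_tw = 4.372 m: y_tw ≈ y₂, so the jump forms here.

y₂ = 4.403 m; the jump forms here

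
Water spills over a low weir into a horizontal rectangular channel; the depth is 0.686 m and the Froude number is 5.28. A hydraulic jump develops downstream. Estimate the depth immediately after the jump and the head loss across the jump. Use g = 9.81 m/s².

y₂ = 4.79 m; ΔE = 5.26 m

Fr₁ = 5.28 (given).
By Bélanger, y₂/y₁ = ½[√(1 + 8Fr₁²) − 1] = ½[√224.0 − 1] = 6.98.
y₂ = 6.98 × 0.686 = 4.79 m.
V₁ = Fr₁·√(g·y₁) = 5.28×√(9.81×0.686) = 13.7 m/s; q = V₁·y₁ = 9.40 m²/s. V₂ = q/y₂ = 9.40/4.79 = 1.96 m/s. E₁ = y₁ + V₁²/2g = 10.2 m; E₂ = y₂ + V₂²/2g = 4.99 m. ΔE = E₁ − E₂ = 5.26 m.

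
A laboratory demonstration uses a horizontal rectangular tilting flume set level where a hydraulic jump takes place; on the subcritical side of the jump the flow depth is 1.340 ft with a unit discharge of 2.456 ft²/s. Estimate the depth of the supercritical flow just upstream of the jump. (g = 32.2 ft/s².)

V₂ = q/y₂ = 2.456/1.340 = 1.833 ft/s; Fr₂ = V₂/√(g·y₂) = 0.2790.
The Bélanger relation is symmetric: y₁/y₂ = ½[√(1 + 8Fr₂²) − 1] = ½[√1.6228 − 1] = 0.1370.
y₁ = 0.1370 × 1.340 = 0.1835 ft.

y₁ = 0.1835 ft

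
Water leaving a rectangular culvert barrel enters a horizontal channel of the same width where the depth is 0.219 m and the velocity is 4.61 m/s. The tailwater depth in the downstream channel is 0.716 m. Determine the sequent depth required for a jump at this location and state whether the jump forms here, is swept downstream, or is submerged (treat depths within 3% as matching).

y₂ = 0.871 m; the jump is swept downstream

Fr₁ = V₁/√(g·y₁) = 4.61/√(9.81×0.219) = 3.15.
From the momentum equation for a rectangular channel, y₂/y₁ = ½[√(1 + 8Fr₁²) − 1] = ½[√80.14 − 1] = 3.98.
y₂ = 3.98 × 0.219 = 0.871 m.
Tailwater y_tw = 0.716 m: y_tw < y₂, so the jump is swept downstream.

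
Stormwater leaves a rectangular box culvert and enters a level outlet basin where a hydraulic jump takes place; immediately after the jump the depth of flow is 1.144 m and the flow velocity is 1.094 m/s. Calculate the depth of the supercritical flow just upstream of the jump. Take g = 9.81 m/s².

y₁ = 0.2067 m

Fr₂ = V₂/√(g·y₂) = 1.094/√(9.81×1.144) = 0.3266.
From the momentum equation (using Fr₂), y₁/y₂ = ½[√(1 + 8Fr₂²) − 1] = ½[√1.8532 − 1] = 0.1807.
y₁ = 0.1807 × 1.144 = 0.2067 m.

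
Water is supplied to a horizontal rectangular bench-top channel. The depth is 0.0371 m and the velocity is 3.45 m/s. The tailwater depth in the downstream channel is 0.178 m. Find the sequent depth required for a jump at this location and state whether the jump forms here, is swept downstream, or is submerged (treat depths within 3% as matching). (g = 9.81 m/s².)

y₂ = 0.282 m; the jump is swept downstream

Fr₁ = V₁/√(g·y₁) = 3.45/√(9.81×0.0371) = 5.72.
From the momentum equation for a rectangular channel, y₂/y₁ = ½[√(1 + 8Fr₁²) − 1] = ½[√262.6 − 1] = 7.60.
y₂ = 7.60 × 0.0371 = 0.282 m.
Tailwater y_tw = 0.178 m: y_tw < y₂, so the jump is swept downstream.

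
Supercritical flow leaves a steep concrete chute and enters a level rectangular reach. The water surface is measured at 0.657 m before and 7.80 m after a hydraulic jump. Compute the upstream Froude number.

For a rectangular channel the momentum equation gives q² = ½·g·y₁·y₂·(y₁ + y₂) = ½×9.81×0.657×7.80×8.46 = 213.
q = √213 = 14.6 m²/s.
V₁ = q/y₁ = 22.2 m/s; Fr₁ = V₁/√(g·y₁) = 8.74.

Fr₁ = 8.74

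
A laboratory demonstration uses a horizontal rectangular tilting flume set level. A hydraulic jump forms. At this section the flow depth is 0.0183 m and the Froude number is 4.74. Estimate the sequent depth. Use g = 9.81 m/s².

Fr₁ = 4.74 (given).
Bélanger equation: y₂/y₁ = ½[√(1 + 8Fr₁²) − 1] = ½[√180.7 − 1] = 6.22.
y₂ = 6.22 × 0.0183 = 0.114 m.

y₂ = 0.114 m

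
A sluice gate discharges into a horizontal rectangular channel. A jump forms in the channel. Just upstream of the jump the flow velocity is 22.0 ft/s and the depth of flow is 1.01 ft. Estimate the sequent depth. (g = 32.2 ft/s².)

Fr₁ = V₁/√(g·y₁) = 22.0/√(32.2×1.01) = 3.86.
Sequent-depth ratio: y₂/y₁ = ½[√(1 + 8Fr₁²) − 1] = ½[√120.1 − 1] = 4.98.
y₂ = 4.98 × 1.01 = 5.03 ft.

y₂ = 5.03 ft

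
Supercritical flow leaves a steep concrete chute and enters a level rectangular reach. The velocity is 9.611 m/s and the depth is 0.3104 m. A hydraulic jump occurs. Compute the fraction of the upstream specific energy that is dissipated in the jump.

Fr₁ = V₁/√(g·y₁) = 9.611/√(9.81×0.3104) = 5.508.
Conjugate-depth relation: y₂/y₁ = ½[√(1 + 8Fr₁²) − 1] = ½[√243.68 − 1] = 7.305.
y₂ = 7.305 × 0.3104 = 2.268 m.
E₁ = y₁ + V₁²/2g = 5.018 m. ΔE = (y₂ − y₁)³/(4y₁y₂) = 2.663 m. ΔE/E₁ = 2.663/5.018 = 0.531.

ΔE/E₁ = 0.531 (53.1%)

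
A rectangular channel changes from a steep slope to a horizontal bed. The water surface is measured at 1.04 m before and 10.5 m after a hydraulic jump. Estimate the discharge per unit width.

For a rectangular channel the momentum equation gives q² = ½·g·y₁·y₂·(y₁ + y₂) = ½×9.81×1.04×10.5×11.5 = 618.
q = √618 = 24.9 m²/s.

q = 24.9 m²/s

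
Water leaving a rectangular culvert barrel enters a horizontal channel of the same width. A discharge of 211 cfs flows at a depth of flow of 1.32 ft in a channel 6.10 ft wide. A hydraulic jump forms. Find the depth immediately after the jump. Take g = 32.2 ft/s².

y₂ = 6.87 ft

q = Q/b = 211/6.10 = 34.6 ft²/s; V₁ = q/y₁ = 26.2 ft/s. Fr₁ = V₁/√(g·y₁) = 4.02.
Bélanger equation: y₂/y₁ = ½[√(1 + 8Fr₁²) − 1] = ½[√130.2 − 1] = 5.21.
y₂ = 5.21 × 1.32 = 6.87 ft.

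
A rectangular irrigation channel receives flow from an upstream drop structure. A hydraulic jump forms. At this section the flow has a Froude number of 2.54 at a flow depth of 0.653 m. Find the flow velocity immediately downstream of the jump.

Fr₁ = 2.54 (given).
Conjugate-depth relation: y₂/y₁ = ½[√(1 + 8Fr₁²) − 1] = ½[√52.61 − 1] = 3.13.
y₂ = 3.13 × 0.653 = 2.04 m.
V₁ = Fr₁·√(g·y₁) = 2.54×√(9.81×0.653) = 6.43 m/s; q = V₁·y₁ = 4.20 m²/s.
V₂ = q/y₂ = 4.20/2.04 = 2.06 m/s.

V₂ = 2.06 m/s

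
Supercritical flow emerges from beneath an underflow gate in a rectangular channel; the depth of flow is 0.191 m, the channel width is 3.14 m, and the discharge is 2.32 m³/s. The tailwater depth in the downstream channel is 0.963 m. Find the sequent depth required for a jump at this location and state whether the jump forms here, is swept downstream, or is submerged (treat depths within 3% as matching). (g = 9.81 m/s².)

q = Q/b = 2.32/3.14 = 0.739 m²/s; V₁ = q/y₁ = 3.87 m/s. Fr₁ = V₁/√(g·y₁) = 2.83.
Conjugate-depth relation: y₂/y₁ = ½[√(1 + 8Fr₁²) − 1] = ½[√64.89 − 1] = 3.53.
y₂ = 3.53 × 0.191 = 0.674 m.
Tailwater y_tw = 0.963 m: y_tw > y₂, so the jump is submerged.

y₂ = 0.674 m; the jump is submerged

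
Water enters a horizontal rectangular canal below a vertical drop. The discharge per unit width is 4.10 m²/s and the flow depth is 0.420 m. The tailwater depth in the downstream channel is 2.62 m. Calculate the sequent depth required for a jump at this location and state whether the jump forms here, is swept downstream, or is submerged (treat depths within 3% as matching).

V₁ = q/y₁ = 4.10/0.420 = 9.76 m/s. Fr₁ = V₁/√(g·y₁) = 9.76/√(9.81×0.420) = 4.81.
Sequent-depth ratio: y₂/y₁ = ½[√(1 + 8Fr₁²) − 1] = ½[√186.0 − 1] = 6.32.
y₂ = 6.32 × 0.420 = 2.65 m.
Tailwater y_tw = 2.62 m: y_tw ≈ y₂, so the jump forms here.

y₂ = 2.65 m; the jump forms here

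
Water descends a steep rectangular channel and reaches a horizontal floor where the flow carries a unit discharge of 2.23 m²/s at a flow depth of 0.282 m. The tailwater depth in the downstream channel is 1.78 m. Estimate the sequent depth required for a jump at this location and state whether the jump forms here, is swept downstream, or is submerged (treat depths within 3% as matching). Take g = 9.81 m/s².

V₁ = q/y₁ = 2.23/0.282 = 7.91 m/s. Fr₁ = V₁/√(g·y₁) = 7.91/√(9.81×0.282) = 4.75.
From the momentum equation for a rectangular channel, y₂/y₁ = ½[√(1 + 8Fr₁²) − 1] = ½[√181.8 − 1] = 6.24.
y₂ = 6.24 × 0.282 = 1.76 m.
Tailwater y_tw = 1.78 m: y_tw ≈ y₂, so the jump forms here.

y₂ = 1.76 m; the jump forms here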